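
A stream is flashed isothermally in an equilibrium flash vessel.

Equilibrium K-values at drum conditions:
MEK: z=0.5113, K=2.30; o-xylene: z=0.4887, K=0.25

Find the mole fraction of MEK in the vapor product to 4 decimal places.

Newton–Raphson from ψ = 0.42:
  ψ = 0.4200: g = -0.10513, g' = -0.9474 → ψ = 0.3090
  ψ = 0.3090: g = -0.00291, g' = -0.9056 → ψ = 0.3058
Converged at ψ = 0.3058.
Compositions from xᵢ = zᵢ/(1+ψ(Kᵢ−1)), yᵢ = Kᵢxᵢ:
  MEK: x = 0.3659, y = 0.8415
  o-xylene: x = 0.6341, y = 0.1585

y_MEK = 0.8415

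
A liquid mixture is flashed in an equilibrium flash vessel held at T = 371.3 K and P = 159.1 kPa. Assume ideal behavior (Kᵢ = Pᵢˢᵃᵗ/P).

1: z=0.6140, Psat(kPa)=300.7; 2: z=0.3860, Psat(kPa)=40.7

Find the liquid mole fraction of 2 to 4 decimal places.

Raoult's law: Kᵢ = Pᵢˢᵃᵗ/P = Pᵢˢᵃᵗ/159.1.
  K_1 = 300.7/159.1 = 1.890006, K_2 = 40.7/159.1 = 0.255814
Iterate (Newton) starting at V/F = 0.5:
  V/F = 0.5000: g = -0.07931, g' = -0.7751 → V/F = 0.3977
  V/F = 0.3977: g = -0.00440, g' = -0.6966 → V/F = 0.3914
Converged at V/F = 0.3914.
Compositions from xᵢ = zᵢ/(1+V/F(Kᵢ−1)), yᵢ = Kᵢxᵢ:
  1: x = 0.4554, y = 0.8607
  2: x = 0.5446, y = 0.1393

x_2 = 0.5446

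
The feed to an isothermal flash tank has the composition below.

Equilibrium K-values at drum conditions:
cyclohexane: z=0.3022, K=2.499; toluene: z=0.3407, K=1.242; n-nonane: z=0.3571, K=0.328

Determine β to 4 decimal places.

β = 0.4515

Newton iteration, β⁰ = 0.66:
  β = 0.6600: g = -0.13242, g' = -0.7072 → β = 0.4727
  β = 0.4727: g = -0.01259, g' = -0.5950 → β = 0.4516
  β = 0.4516: g = -0.00005, g' = -0.5901 → β = 0.4515
Converged at β = 0.4515.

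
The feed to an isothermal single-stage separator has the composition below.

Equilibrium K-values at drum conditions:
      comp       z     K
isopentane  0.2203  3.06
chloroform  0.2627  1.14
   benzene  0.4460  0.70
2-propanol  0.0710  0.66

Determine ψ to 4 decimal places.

ψ = 0.7788

Let ψ = V/F and solve Σ zᵢ(Kᵢ−1)/(1+ψ(Kᵢ−1)) = 0.
g(0) = ΣzᵢKᵢ − 1 = 0.3327 and g(1) = 1 − Σzᵢ/Kᵢ = -0.0472, so a root lies in (0, 1).
Newton iteration, ψ⁰ = 0.38:
  ψ = 0.3800: g = 0.11074, g' = -0.3607 → ψ = 0.6870
  ψ = 0.6870: g = 0.02142, g' = -0.2422 → ψ = 0.7754
  ψ = 0.7754: g = 0.00075, g' = -0.2261 → ψ = 0.7788
Converged at ψ = 0.7788.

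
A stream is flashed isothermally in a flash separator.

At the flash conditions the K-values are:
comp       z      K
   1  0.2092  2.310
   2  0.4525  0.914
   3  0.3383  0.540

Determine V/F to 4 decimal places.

V/F = 0.2198

Iterate (Newton) starting at V/F = 0.5:
  V/F = 0.5000: g = -0.07717, g' = -0.2555 → V/F = 0.1979
  V/F = 0.1979: g = 0.00684, g' = -0.3165 → V/F = 0.2195
  V/F = 0.2195: g = 0.00009, g' = -0.3086 → V/F = 0.2198
Converged at V/F = 0.2198.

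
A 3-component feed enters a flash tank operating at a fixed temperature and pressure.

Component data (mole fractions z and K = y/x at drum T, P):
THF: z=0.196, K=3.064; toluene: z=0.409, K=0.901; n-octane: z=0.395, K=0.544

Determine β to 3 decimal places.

Newton–Raphson from β = 0.58:
  β = 0.580: g = -0.1037, g' = -0.329 → β = 0.265
  β = 0.265: g = 0.0150, g' = -0.459 → β = 0.298
  β = 0.298: g = 0.0004, g' = -0.435 → β = 0.299
Converged at β = 0.299.

β = 0.299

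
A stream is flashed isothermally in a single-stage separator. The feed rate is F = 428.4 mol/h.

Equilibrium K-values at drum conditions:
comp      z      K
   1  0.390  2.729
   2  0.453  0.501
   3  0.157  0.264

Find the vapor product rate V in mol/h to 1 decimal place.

Material balance + equilibrium reduce to Σ zᵢ(Kᵢ−1)/(1+ψ(Kᵢ−1)) = 0.
Check two-phase: ΣzᵢKᵢ = 1.333 > 1 and Σzᵢ/Kᵢ = 1.642 > 1, so g(0) = 0.333 > 0 and g(1) = -0.642 < 0.
Newton–Raphson from ψ = 0.4:
  ψ = 0.400: g = -0.0476, g' = -0.754 → ψ = 0.337
  ψ = 0.337: g = 0.0007, g' = -0.779 → ψ = 0.338
Converged at ψ = 0.338.
Then V = ψ·F = 0.3378·428.4 = 144.7 mol/h and L = F − V = 283.7 mol/h.

V = 144.7 mol/h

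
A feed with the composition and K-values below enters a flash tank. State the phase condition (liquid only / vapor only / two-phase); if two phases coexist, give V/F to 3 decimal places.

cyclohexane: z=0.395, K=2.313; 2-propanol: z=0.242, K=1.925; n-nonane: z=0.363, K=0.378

ΣzᵢKᵢ = 1.517; Σzᵢ/Kᵢ = 1.257.
Both exceed 1, so a two-phase solution exists.
Rachford–Rice: g(ψ) = Σ zᵢ(Kᵢ−1)/(1+ψ(Kᵢ−1)) = 0.
Iterate (Newton) starting at ψ = 0.5:
  ψ = 0.500: g = 0.1384, g' = -0.641 → ψ = 0.716
  ψ = 0.716: g = -0.0051, g' = -0.712 → ψ = 0.709
Converged at ψ = 0.709.

two-phase, V/F = 0.709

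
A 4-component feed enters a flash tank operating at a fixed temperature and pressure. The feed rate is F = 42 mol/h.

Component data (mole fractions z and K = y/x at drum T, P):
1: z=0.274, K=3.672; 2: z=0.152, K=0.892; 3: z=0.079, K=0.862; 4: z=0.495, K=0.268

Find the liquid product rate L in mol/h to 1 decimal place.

L = 32.7 mol/h

Newton–Raphson from ψ = 0.5:
  ψ = 0.500: g = -0.2872, g' = -1.022 → ψ = 0.219
  ψ = 0.219: g = 0.0023, g' = -1.158 → ψ = 0.221
Converged at ψ = 0.221.
Then V = ψ·F = 0.2210·42 = 9.3 mol/h and L = F − V = 32.7 mol/h.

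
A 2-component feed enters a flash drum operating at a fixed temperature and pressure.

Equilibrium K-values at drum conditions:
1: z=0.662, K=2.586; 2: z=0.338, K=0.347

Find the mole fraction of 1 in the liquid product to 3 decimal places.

Let β = V/F and solve Σ zᵢ(Kᵢ−1)/(1+β(Kᵢ−1)) = 0.
Check two-phase: ΣzᵢKᵢ = 1.829 > 1 and Σzᵢ/Kᵢ = 1.230 > 1, so g(0) = 0.829 > 0 and g(1) = -0.230 < 0.
Newton iteration, β⁰ = 0.5:
  β = 0.500: g = 0.2579, g' = -0.836 → β = 0.809
  β = 0.809: g = -0.0076, g' = -0.967 → β = 0.801
Converged at β = 0.801.
Compositions from xᵢ = zᵢ/(1+β(Kᵢ−1)), yᵢ = Kᵢxᵢ:
  1: x = 0.292, y = 0.754
  2: x = 0.708, y = 0.246

x_1 = 0.292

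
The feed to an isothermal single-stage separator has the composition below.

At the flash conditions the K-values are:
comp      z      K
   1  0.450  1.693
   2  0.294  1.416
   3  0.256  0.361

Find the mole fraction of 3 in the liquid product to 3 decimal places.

x_3 = 0.473

Rachford–Rice: g(ψ) = Σ zᵢ(Kᵢ−1)/(1+ψ(Kᵢ−1)) = 0.
Check two-phase: ΣzᵢKᵢ = 1.271 > 1 and Σzᵢ/Kᵢ = 1.183 > 1, so g(0) = 0.271 > 0 and g(1) = -0.183 < 0.
Newton–Raphson from ψ = 0.5:
  ψ = 0.500: g = 0.0925, g' = -0.380 → ψ = 0.743
  ψ = 0.743: g = -0.0124, g' = -0.503 → ψ = 0.719
  ψ = 0.719: g = -0.0002, g' = -0.484 → ψ = 0.718
Converged at ψ = 0.718.
Compositions from xᵢ = zᵢ/(1+ψ(Kᵢ−1)), yᵢ = Kᵢxᵢ:
  1: x = 0.300, y = 0.509
  2: x = 0.226, y = 0.321
  3: x = 0.473, y = 0.171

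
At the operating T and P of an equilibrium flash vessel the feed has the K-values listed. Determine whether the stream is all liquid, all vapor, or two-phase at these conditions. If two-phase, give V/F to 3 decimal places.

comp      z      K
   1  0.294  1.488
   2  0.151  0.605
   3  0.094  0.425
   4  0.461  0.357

ΣzᵢKᵢ = 0.733; Σzᵢ/Kᵢ = 1.960.
Since ΣzᵢKᵢ < 1 the mixture is below its bubble point — single liquid phase.

all liquid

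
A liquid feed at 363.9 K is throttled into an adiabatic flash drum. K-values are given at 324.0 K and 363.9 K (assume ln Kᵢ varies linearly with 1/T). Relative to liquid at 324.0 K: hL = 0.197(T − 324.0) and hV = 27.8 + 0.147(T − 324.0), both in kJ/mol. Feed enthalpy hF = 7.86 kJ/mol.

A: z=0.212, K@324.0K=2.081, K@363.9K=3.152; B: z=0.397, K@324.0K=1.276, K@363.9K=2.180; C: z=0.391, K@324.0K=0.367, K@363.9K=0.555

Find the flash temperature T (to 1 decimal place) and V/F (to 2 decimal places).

Adiabatic flash: solve Rachford–Rice at each trial T, then check hF = ψ·hV(T) + (1−ψ)·hL(T).
  T = 324.0 K: K = (2.081, 1.276, 0.367), RR gives ψ = 0.222, H_out = 6.178 kJ/mol
  T = 363.9 K: K = (3.152, 2.180, 0.555), RR gives ψ = 1.000, H_out = 33.665 kJ/mol
  T = 343.9 K: K = (2.591, 1.693, 0.457), RR gives ψ = 0.704, H_out = 22.779 kJ/mol
  T = 333.9 K: K = (2.328, 1.475, 0.410), RR gives ψ = 0.489, H_out = 15.291 kJ/mol
  T = 328.9 K: K = (2.202, 1.372, 0.388), RR gives ψ = 0.363, H_out = 10.975 kJ/mol
  T = 326.4 K: K = (2.140, 1.323, 0.377), RR gives ψ = 0.294, H_out = 8.608 kJ/mol
  T = 325.2 K: K = (2.110, 1.299, 0.372), RR gives ψ = 0.259, H_out = 7.413 kJ/mol
Linear interpolation between T = 325.2 (H_out = 7.413) and T = 326.4 (H_out = 8.608) on hF = 7.86 gives T ≈ 325.6 K, at which ψ = 0.27.

T = 325.6 K, V/F = 0.27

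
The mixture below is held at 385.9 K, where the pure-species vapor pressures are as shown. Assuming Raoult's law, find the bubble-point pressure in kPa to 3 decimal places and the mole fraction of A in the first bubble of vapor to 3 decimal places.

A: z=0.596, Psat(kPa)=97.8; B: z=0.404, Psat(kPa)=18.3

At the bubble point ψ → 0, so ΣzᵢKᵢ = 1 with Kᵢ = Pᵢˢᵃᵗ/P ⇒ P = ΣzᵢPᵢˢᵃᵗ.
P = 0.596·97.8 + 0.404·18.3 = 65.682 kPa
yᵢ = zᵢPᵢˢᵃᵗ/P ⇒ y_A = 0.596·97.8/65.682 = 0.887

Pbub = 65.682 kPa, y_A = 0.887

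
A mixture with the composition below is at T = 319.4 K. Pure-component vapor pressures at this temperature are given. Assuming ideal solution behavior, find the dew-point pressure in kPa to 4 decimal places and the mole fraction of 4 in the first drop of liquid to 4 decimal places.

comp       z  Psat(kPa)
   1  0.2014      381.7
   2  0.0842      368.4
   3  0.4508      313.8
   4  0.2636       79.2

Pdew = 181.1246 kPa, x_4 = 0.6028

At the dew point ψ → 1, so Σzᵢ/Kᵢ = 1 with Kᵢ = Pᵢˢᵃᵗ/P ⇒ 1/P = Σzᵢ/Pᵢˢᵃᵗ.
1/P = 0.2014/381.7 + 0.0842/368.4 + 0.4508/313.8 + 0.2636/79.2 = 0.0055211 ⇒ P = 181.1246 kPa
xᵢ = zᵢP/Pᵢˢᵃᵗ ⇒ x_4 = 0.2636·181.1246/79.2 = 0.6028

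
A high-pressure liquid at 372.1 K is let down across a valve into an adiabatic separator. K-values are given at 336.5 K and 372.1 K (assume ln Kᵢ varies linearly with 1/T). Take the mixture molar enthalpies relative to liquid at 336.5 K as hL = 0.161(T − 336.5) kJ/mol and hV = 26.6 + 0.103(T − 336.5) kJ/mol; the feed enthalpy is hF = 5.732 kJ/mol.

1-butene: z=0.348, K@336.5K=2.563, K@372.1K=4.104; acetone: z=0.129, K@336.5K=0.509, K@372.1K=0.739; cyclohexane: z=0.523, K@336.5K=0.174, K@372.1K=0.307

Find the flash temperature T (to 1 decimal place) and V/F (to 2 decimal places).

T = 347.3 K, V/F = 0.15

Adiabatic flash: solve Rachford–Rice at each trial T, then check hF = ψ·hV(T) + (1−ψ)·hL(T).
  T = 336.5 K: K = (2.563, 0.509, 0.174), RR gives ψ = 0.040, H_out = 1.077 kJ/mol
  T = 372.1 K: K = (4.104, 0.739, 0.307), RR gives ψ = 0.352, H_out = 14.363 kJ/mol
  T = 354.3 K: K = (3.282, 0.619, 0.234), RR gives ψ = 0.215, H_out = 8.361 kJ/mol
  T = 345.4 K: K = (2.909, 0.563, 0.203), RR gives ψ = 0.136, H_out = 4.978 kJ/mol
  T = 349.9 K: K = (3.095, 0.591, 0.218), RR gives ψ = 0.177, H_out = 6.737 kJ/mol
  T = 347.6 K: K = (2.999, 0.576, 0.210), RR gives ψ = 0.157, H_out = 5.852 kJ/mol
Linear interpolation between T = 345.4 (H_out = 4.978) and T = 347.6 (H_out = 5.852) on hF = 5.732 gives T ≈ 347.3 K, at which ψ = 0.15.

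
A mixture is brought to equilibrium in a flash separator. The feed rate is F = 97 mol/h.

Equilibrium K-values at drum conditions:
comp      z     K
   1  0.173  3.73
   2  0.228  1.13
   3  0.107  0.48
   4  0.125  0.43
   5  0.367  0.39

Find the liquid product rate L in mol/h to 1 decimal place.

L = 84.6 mol/h

Material balance + equilibrium reduce to Σ zᵢ(Kᵢ−1)/(1+β(Kᵢ−1)) = 0.
Feasibility: ΣzᵢKᵢ = 1.151, Σzᵢ/Kᵢ = 1.703 — both > 1, two phases present.
Newton iteration, β⁰ = 0.5:
  β = 0.500: g = -0.2694, g' = -0.649 → β = 0.085
  β = 0.085: g = 0.0437, g' = -1.082 → β = 0.125
  β = 0.125: g = 0.0026, g' = -0.960 → β = 0.128
Converged at β = 0.128.
Then V = β·F = 0.1278·97 = 12.4 mol/h and L = F − V = 84.6 mol/h.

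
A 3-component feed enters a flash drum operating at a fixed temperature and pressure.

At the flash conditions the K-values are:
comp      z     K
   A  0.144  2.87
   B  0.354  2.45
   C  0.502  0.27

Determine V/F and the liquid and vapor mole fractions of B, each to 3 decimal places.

V/F = 0.361, x_B = 0.232, y_B = 0.569

Material balance + equilibrium reduce to Σ zᵢ(Kᵢ−1)/(1+V/F(Kᵢ−1)) = 0.
Check two-phase: ΣzᵢKᵢ = 1.416 > 1 and Σzᵢ/Kᵢ = 2.054 > 1, so g(0) = 0.416 > 0 and g(1) = -1.054 < 0.
Iterate (Newton) starting at V/F = 0.5:
  V/F = 0.500: g = -0.1404, g' = -1.048 → V/F = 0.366
  V/F = 0.366: g = -0.0049, g' = -0.993 → V/F = 0.361
Converged at V/F = 0.361.
Compositions from xᵢ = zᵢ/(1+V/F(Kᵢ−1)), yᵢ = Kᵢxᵢ:
  A: x = 0.086, y = 0.247
  B: x = 0.232, y = 0.569
  C: x = 0.682, y = 0.184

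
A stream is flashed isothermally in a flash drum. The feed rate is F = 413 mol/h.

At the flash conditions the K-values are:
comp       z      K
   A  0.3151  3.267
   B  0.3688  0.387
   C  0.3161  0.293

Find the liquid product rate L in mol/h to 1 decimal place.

L = 339.6 mol/h

Let β = V/F and solve Σ zᵢ(Kᵢ−1)/(1+β(Kᵢ−1)) = 0.
Check two-phase: ΣzᵢKᵢ = 1.2648 > 1 and Σzᵢ/Kᵢ = 2.1283 > 1, so g(0) = 0.2648 > 0 and g(1) = -1.1283 < 0.
Iterate (Newton) starting at β = 0.63:
  β = 0.6300: g = -0.47710, g' = -1.1562 → β = 0.2173
  β = 0.2173: g = -0.04634, g' = -1.1318 → β = 0.1764
  β = 0.1764: g = 0.00146, g' = -1.2068 → β = 0.1776
Converged at β = 0.1776.
Then V = β·F = 0.1776·413 = 73.4 mol/h and L = F − V = 339.6 mol/h.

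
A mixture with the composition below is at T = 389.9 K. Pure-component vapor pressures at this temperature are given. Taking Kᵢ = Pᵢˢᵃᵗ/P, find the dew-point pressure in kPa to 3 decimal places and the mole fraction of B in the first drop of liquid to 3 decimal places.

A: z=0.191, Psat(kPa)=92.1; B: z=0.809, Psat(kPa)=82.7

Pdew = 84.344 kPa, x_B = 0.825

At the dew point ψ → 1, so Σzᵢ/Kᵢ = 1 with Kᵢ = Pᵢˢᵃᵗ/P ⇒ 1/P = Σzᵢ/Pᵢˢᵃᵗ.
1/P = 0.191/92.1 + 0.809/82.7 = 0.011856 ⇒ P = 84.344 kPa
xᵢ = zᵢP/Pᵢˢᵃᵗ ⇒ x_B = 0.809·84.344/82.7 = 0.825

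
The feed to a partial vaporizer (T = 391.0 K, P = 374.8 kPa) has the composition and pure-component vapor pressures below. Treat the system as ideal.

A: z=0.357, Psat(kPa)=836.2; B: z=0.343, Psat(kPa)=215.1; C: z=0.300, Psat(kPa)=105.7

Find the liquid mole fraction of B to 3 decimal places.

x_B = 0.360

Raoult's law: Kᵢ = Pᵢˢᵃᵗ/P = Pᵢˢᵃᵗ/374.8.
  K_A = 836.2/374.8 = 2.23106, K_B = 215.1/374.8 = 0.57391, K_C = 105.7/374.8 = 0.28202
Material balance + equilibrium reduce to Σ zᵢ(Kᵢ−1)/(1+β(Kᵢ−1)) = 0.
Feasibility: ΣzᵢKᵢ = 1.078, Σzᵢ/Kᵢ = 1.821 — both > 1, two phases present.
Newton iteration, β⁰ = 0.63:
  β = 0.630: g = -0.3456, g' = -0.804 → β = 0.200
  β = 0.200: g = -0.0586, g' = -0.634 → β = 0.107
  β = 0.107: g = 0.0016, g' = -0.672 → β = 0.110
Converged at β = 0.110.
Compositions from xᵢ = zᵢ/(1+β(Kᵢ−1)), yᵢ = Kᵢxᵢ:
  A: x = 0.314, y = 0.702
  B: x = 0.360, y = 0.207
  C: x = 0.326, y = 0.092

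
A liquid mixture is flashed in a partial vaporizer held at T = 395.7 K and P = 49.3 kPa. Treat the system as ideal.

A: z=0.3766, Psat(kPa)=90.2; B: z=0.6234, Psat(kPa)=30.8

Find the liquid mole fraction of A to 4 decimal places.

Raoult's law: Kᵢ = Pᵢˢᵃᵗ/P = Pᵢˢᵃᵗ/49.3.
  K_A = 90.2/49.3 = 1.829615, K_B = 30.8/49.3 = 0.624746
Material balance + equilibrium reduce to Σ zᵢ(Kᵢ−1)/(1+V/F(Kᵢ−1)) = 0.
g(0) = ΣzᵢKᵢ − 1 = 0.0785 and g(1) = 1 − Σzᵢ/Kᵢ = -0.2037, so a root lies in (0, 1).
Binary case is linear: z₁(K₁−1)(1+V/F(K₂−1)) + z₂(K₂−1)(1+V/F(K₁−1)) = 0
⇒ V/F = [z₁(K₁−1)+z₂(K₂−1)] / [−(K₁−1)(K₂−1)] = 0.07850/0.31132 = 0.2522
Compositions from xᵢ = zᵢ/(1+V/F(Kᵢ−1)), yᵢ = Kᵢxᵢ:
  A: x = 0.3114, y = 0.5698
  B: x = 0.6886, y = 0.4302

x_A = 0.3114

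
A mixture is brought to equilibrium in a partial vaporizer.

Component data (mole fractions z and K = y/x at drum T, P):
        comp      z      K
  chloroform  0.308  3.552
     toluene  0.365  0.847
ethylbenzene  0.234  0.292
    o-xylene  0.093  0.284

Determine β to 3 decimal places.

Material balance + equilibrium reduce to Σ zᵢ(Kᵢ−1)/(1+β(Kᵢ−1)) = 0.
g(0) = ΣzᵢKᵢ − 1 = 0.498 and g(1) = 1 − Σzᵢ/Kᵢ = -0.646, so a root lies in (0, 1).
Newton iteration, β⁰ = 0.46:
  β = 0.460: g = -0.0435, g' = -0.798 → β = 0.406
Converged at β = 0.406.

β = 0.406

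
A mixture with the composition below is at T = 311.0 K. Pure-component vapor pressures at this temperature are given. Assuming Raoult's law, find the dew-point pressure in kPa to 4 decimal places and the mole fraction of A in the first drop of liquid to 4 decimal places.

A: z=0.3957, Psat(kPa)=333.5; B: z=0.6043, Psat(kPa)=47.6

At the dew point ψ → 1, so Σzᵢ/Kᵢ = 1 with Kᵢ = Pᵢˢᵃᵗ/P ⇒ 1/P = Σzᵢ/Pᵢˢᵃᵗ.
1/P = 0.3957/333.5 + 0.6043/47.6 = 0.0138819 ⇒ P = 72.0363 kPa
xᵢ = zᵢP/Pᵢˢᵃᵗ ⇒ x_A = 0.3957·72.0363/333.5 = 0.0855

Pdew = 72.0363 kPa, x_A = 0.0855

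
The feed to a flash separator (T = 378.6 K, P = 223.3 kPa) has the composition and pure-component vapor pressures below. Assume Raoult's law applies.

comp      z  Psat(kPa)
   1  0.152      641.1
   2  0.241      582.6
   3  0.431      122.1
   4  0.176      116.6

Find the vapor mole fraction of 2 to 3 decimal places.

Raoult's law: Kᵢ = Pᵢˢᵃᵗ/P = Pᵢˢᵃᵗ/223.3.
  K_1 = 641.1/223.3 = 2.87103, K_2 = 582.6/223.3 = 2.60905, K_3 = 122.1/223.3 = 0.54680, K_4 = 116.6/223.3 = 0.52217
Rachford–Rice: g(ψ) = Σ zᵢ(Kᵢ−1)/(1+ψ(Kᵢ−1)) = 0.
g(0) = ΣzᵢKᵢ − 1 = 0.393 and g(1) = 1 − Σzᵢ/Kᵢ = -0.271, so a root lies in (0, 1).
Iterate (Newton) starting at ψ = 0.5:
  ψ = 0.500: g = -0.0012, g' = -0.551 → ψ = 0.498
Converged at ψ = 0.498.
Compositions from xᵢ = zᵢ/(1+ψ(Kᵢ−1)), yᵢ = Kᵢxᵢ:
  1: x = 0.079, y = 0.226
  2: x = 0.134, y = 0.349
  3: x = 0.557, y = 0.304
  4: x = 0.231, y = 0.121

y_2 = 0.349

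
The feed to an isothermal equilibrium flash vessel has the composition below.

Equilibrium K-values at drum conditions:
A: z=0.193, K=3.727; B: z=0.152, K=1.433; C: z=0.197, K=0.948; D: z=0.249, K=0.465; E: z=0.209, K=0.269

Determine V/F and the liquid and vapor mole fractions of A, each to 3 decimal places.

Newton iteration, V/F⁰ = 0.66:
  V/F = 0.660: g = -0.2726, g' = -0.788 → V/F = 0.314
  V/F = 0.314: g = -0.0275, g' = -0.730 → V/F = 0.277
Converged at V/F = 0.277.
Compositions from xᵢ = zᵢ/(1+V/F(Kᵢ−1)), yᵢ = Kᵢxᵢ:
  A: x = 0.110, y = 0.410
  B: x = 0.136, y = 0.194
  C: x = 0.200, y = 0.189
  D: x = 0.292, y = 0.136
  E: x = 0.262, y = 0.071

V/F = 0.277, x_A = 0.110, y_A = 0.410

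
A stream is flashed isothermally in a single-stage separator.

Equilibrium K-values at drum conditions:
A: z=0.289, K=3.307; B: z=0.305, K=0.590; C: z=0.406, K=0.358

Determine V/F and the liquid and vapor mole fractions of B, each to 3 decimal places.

Material balance + equilibrium reduce to Σ zᵢ(Kᵢ−1)/(1+V/F(Kᵢ−1)) = 0.
g(0) = ΣzᵢKᵢ − 1 = 0.281 and g(1) = 1 − Σzᵢ/Kᵢ = -0.738, so a root lies in (0, 1).
Iterate (Newton) starting at V/F = 0.48:
  V/F = 0.480: g = -0.2161, g' = -0.775 → V/F = 0.201
  V/F = 0.201: g = 0.0196, g' = -0.999 → V/F = 0.221
Converged at V/F = 0.221.
Compositions from xᵢ = zᵢ/(1+V/F(Kᵢ−1)), yᵢ = Kᵢxᵢ:
  A: x = 0.191, y = 0.633
  B: x = 0.335, y = 0.198
  C: x = 0.473, y = 0.169

V/F = 0.221, x_B = 0.335, y_B = 0.198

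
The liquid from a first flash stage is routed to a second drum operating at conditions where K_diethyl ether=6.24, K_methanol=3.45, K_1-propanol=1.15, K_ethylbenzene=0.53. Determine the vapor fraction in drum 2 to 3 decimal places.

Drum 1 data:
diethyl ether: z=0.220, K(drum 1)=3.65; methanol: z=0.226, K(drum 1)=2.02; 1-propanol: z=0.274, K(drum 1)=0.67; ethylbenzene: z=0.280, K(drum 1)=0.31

Drum 1:
Rachford–Rice: g(ψ₁) = Σ zᵢ(Kᵢ−1)/(1+ψ₁(Kᵢ−1)) = 0.
Feasibility: ΣzᵢKᵢ = 1.530, Σzᵢ/Kᵢ = 1.484 — both > 1, two phases present.
Newton iteration, ψ₁⁰ = 0.65:
  ψ₁ = 0.650: g = -0.1127, g' = -0.780 → ψ₁ = 0.506
  ψ₁ = 0.506: g = -0.0040, g' = -0.742 → ψ₁ = 0.500
Converged at ψ₁ = 0.500.
Drum-1 compositions:
  diethyl ether: x = 0.095, y = 0.345
  methanol: x = 0.150, y = 0.302
  1-propanol: x = 0.328, y = 0.220
  ethylbenzene: x = 0.428, y = 0.133
Drum-2 feed = drum-1 liquid: z₂ = (0.0946, 0.1496, 0.3282, 0.4276).
Drum 2:
Newton–Raphson from ψ₂ = 0.53:
  ψ₂ = 0.530: g = 0.0687, g' = -0.526 → ψ₂ = 0.661
  ψ₂ = 0.661: g = 0.0044, g' = -0.466 → ψ₂ = 0.670
Converged at ψ₂ = 0.670.
  diethyl ether: x = 0.021, y = 0.131
  methanol: x = 0.057, y = 0.195
  1-propanol: x = 0.298, y = 0.343
  ethylbenzene: x = 0.624, y = 0.331

V/F (drum 2) = 0.670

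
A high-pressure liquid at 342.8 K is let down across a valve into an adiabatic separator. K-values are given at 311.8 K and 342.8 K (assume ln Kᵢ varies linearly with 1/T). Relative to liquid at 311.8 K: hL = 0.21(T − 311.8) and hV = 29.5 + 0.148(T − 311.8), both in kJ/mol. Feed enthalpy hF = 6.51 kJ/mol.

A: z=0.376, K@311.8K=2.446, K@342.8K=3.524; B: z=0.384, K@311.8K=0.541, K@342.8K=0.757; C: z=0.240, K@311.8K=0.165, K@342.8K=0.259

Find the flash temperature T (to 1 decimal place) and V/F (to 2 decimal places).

T = 313.6 K, V/F = 0.21

Adiabatic flash: solve Rachford–Rice at each trial T, then check hF = ψ·hV(T) + (1−ψ)·hL(T).
  T = 311.8 K: K = (2.446, 0.541, 0.165), RR gives ψ = 0.184, H_out = 5.433 kJ/mol
  T = 342.8 K: K = (3.524, 0.757, 0.259), RR gives ψ = 0.537, H_out = 21.327 kJ/mol
  T = 327.3 K: K = (2.961, 0.645, 0.209), RR gives ψ = 0.372, H_out = 13.883 kJ/mol
  T = 319.6 K: K = (2.699, 0.592, 0.186), RR gives ψ = 0.284, H_out = 9.877 kJ/mol
  T = 315.7 K: K = (2.571, 0.566, 0.175), RR gives ψ = 0.236, H_out = 7.716 kJ/mol
  T = 313.8 K: K = (2.510, 0.554, 0.170), RR gives ψ = 0.211, H_out = 6.621 kJ/mol
Linear interpolation between T = 311.8 (H_out = 5.433) and T = 313.8 (H_out = 6.621) on hF = 6.51 gives T ≈ 313.6 K, at which ψ = 0.21.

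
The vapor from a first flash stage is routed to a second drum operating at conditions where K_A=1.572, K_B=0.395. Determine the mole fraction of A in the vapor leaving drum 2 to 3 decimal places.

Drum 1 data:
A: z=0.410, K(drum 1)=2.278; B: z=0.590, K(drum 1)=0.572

y_A (drum 2) = 0.808

Drum 1:
Material balance + equilibrium reduce to Σ zᵢ(Kᵢ−1)/(1+ψ₁(Kᵢ−1)) = 0.
Feasibility: ΣzᵢKᵢ = 1.271, Σzᵢ/Kᵢ = 1.211 — both > 1, two phases present.
Iterate (Newton) starting at ψ₁ = 0.5:
  ψ₁ = 0.500: g = -0.0016, g' = -0.424 → ψ₁ = 0.496
Converged at ψ₁ = 0.496.
Drum-1 compositions:
  A: x = 0.251, y = 0.572
  B: x = 0.749, y = 0.428
Drum-2 feed = drum-1 vapor: z₂ = (0.5715, 0.4285).
Drum 2:
Material balance + equilibrium reduce to Σ zᵢ(Kᵢ−1)/(1+ψ₂(Kᵢ−1)) = 0.
Feasibility: ΣzᵢKᵢ = 1.068, Σzᵢ/Kᵢ = 1.448 — both > 1, two phases present.
Binary case is linear: z₁(K₁−1)(1+ψ₂(K₂−1)) + z₂(K₂−1)(1+ψ₂(K₁−1)) = 0
⇒ ψ₂ = [z₁(K₁−1)+z₂(K₂−1)] / [−(K₁−1)(K₂−1)] = 0.0677/0.3461 = 0.196
  A: x = 0.514, y = 0.808
  B: x = 0.486, y = 0.192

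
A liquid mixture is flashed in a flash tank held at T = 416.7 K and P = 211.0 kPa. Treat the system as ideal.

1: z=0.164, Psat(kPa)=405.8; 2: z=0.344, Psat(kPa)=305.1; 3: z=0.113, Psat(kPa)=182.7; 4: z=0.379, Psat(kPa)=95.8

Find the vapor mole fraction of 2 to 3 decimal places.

y_2 = 0.444

Raoult's law: Kᵢ = Pᵢˢᵃᵗ/P = Pᵢˢᵃᵗ/211.0.
  K_1 = 405.8/211.0 = 1.92322, K_2 = 305.1/211.0 = 1.44597, K_3 = 182.7/211.0 = 0.86588, K_4 = 95.8/211.0 = 0.45403
Material balance + equilibrium reduce to Σ zᵢ(Kᵢ−1)/(1+ψ(Kᵢ−1)) = 0.
Feasibility: ΣzᵢKᵢ = 1.083, Σzᵢ/Kᵢ = 1.288 — both > 1, two phases present.
Newton iteration, ψ⁰ = 0.5:
  ψ = 0.500: g = -0.0718, g' = -0.327 → ψ = 0.280
  ψ = 0.280: g = -0.0035, g' = -0.302 → ψ = 0.269
Converged at ψ = 0.269.
Compositions from xᵢ = zᵢ/(1+ψ(Kᵢ−1)), yᵢ = Kᵢxᵢ:
  1: x = 0.131, y = 0.253
  2: x = 0.307, y = 0.444
  3: x = 0.117, y = 0.102
  4: x = 0.444, y = 0.202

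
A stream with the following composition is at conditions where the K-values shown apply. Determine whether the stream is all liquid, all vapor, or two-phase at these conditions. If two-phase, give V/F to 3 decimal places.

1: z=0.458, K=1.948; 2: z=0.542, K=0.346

two-phase, V/F = 0.129

ΣzᵢKᵢ = 1.080; Σzᵢ/Kᵢ = 1.802.
Both exceed 1, so a two-phase solution exists.
Rachford–Rice: g(ψ) = Σ zᵢ(Kᵢ−1)/(1+ψ(Kᵢ−1)) = 0.
Binary case is linear: z₁(K₁−1)(1+ψ(K₂−1)) + z₂(K₂−1)(1+ψ(K₁−1)) = 0
⇒ ψ = [z₁(K₁−1)+z₂(K₂−1)] / [−(K₁−1)(K₂−1)] = 0.0797/0.6200 = 0.129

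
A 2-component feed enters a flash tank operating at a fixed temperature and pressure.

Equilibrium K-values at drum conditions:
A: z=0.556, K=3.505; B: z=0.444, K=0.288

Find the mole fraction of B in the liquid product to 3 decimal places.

x_B = 0.779

Let ψ = V/F and solve Σ zᵢ(Kᵢ−1)/(1+ψ(Kᵢ−1)) = 0.
g(0) = ΣzᵢKᵢ − 1 = 1.077 and g(1) = 1 − Σzᵢ/Kᵢ = -0.700, so a root lies in (0, 1).
Binary case is linear: z₁(K₁−1)(1+ψ(K₂−1)) + z₂(K₂−1)(1+ψ(K₁−1)) = 0
⇒ ψ = [z₁(K₁−1)+z₂(K₂−1)] / [−(K₁−1)(K₂−1)] = 1.0767/1.7836 = 0.604
Compositions from xᵢ = zᵢ/(1+ψ(Kᵢ−1)), yᵢ = Kᵢxᵢ:
  A: x = 0.221, y = 0.776
  B: x = 0.779, y = 0.224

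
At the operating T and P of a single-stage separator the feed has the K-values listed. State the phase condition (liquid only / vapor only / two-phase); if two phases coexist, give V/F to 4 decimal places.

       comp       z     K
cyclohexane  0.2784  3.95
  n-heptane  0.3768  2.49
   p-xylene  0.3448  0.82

vapor only

ΣzᵢKᵢ = 2.3206; Σzᵢ/Kᵢ = 0.6423.
Since Σzᵢ/Kᵢ < 1 the mixture is above its dew point — single vapor phase.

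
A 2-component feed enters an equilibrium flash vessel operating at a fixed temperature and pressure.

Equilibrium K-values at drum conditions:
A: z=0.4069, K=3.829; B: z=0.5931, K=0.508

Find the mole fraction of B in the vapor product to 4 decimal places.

y_B = 0.4327

Let ψ = V/F and solve Σ zᵢ(Kᵢ−1)/(1+ψ(Kᵢ−1)) = 0.
Feasibility: ΣzᵢKᵢ = 1.8593, Σzᵢ/Kᵢ = 1.2738 — both > 1, two phases present.
Iterate (Newton) starting at ψ = 0.5:
  ψ = 0.5000: g = 0.08974, g' = -0.8111 → ψ = 0.6106
  ψ = 0.6106: g = 0.00492, g' = -0.7311 → ψ = 0.6174
Converged at ψ = 0.6174.
Compositions from xᵢ = zᵢ/(1+ψ(Kᵢ−1)), yᵢ = Kᵢxᵢ:
  A: x = 0.1481, y = 0.5673
  B: x = 0.8519, y = 0.4327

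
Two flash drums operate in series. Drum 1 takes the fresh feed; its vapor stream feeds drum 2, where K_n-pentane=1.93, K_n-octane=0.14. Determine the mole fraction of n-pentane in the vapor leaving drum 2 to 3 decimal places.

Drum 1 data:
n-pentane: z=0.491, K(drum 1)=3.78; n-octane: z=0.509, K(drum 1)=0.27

y_n-pentane (drum 2) = 0.927

Drum 1:
Material balance + equilibrium reduce to Σ zᵢ(Kᵢ−1)/(1+ψ₁(Kᵢ−1)) = 0.
Feasibility: ΣzᵢKᵢ = 1.993, Σzᵢ/Kᵢ = 2.015 — both > 1, two phases present.
Iterate (Newton) starting at ψ₁ = 0.5:
  ψ₁ = 0.500: g = -0.0140, g' = -1.337 → ψ₁ = 0.490
Converged at ψ₁ = 0.490.
Drum-1 compositions:
  n-pentane: x = 0.208, y = 0.786
  n-octane: x = 0.792, y = 0.214
Drum-2 feed = drum-1 vapor: z₂ = (0.7862, 0.2138).
Drum 2:
Rachford–Rice: g(ψ₂) = Σ zᵢ(Kᵢ−1)/(1+ψ₂(Kᵢ−1)) = 0.
g(0) = ΣzᵢKᵢ − 1 = 0.547 and g(1) = 1 − Σzᵢ/Kᵢ = -0.935, so a root lies in (0, 1).
Binary case is linear: z₁(K₁−1)(1+ψ₂(K₂−1)) + z₂(K₂−1)(1+ψ₂(K₁−1)) = 0
⇒ ψ₂ = [z₁(K₁−1)+z₂(K₂−1)] / [−(K₁−1)(K₂−1)] = 0.5472/0.7998 = 0.684
  n-pentane: x = 0.480, y = 0.927
  n-octane: x = 0.520, y = 0.073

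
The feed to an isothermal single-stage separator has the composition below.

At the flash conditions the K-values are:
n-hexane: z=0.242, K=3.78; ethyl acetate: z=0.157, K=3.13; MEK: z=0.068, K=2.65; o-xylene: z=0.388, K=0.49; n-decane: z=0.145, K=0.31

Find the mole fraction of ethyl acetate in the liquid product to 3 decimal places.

x_ethyl acetate = 0.069

Rachford–Rice: g(V/F) = Σ zᵢ(Kᵢ−1)/(1+V/F(Kᵢ−1)) = 0.
g(0) = ΣzᵢKᵢ − 1 = 0.821 and g(1) = 1 − Σzᵢ/Kᵢ = -0.399, so a root lies in (0, 1).
Newton iteration, V/F⁰ = 0.68:
  V/F = 0.680: g = -0.0692, g' = -0.865 → V/F = 0.600
  V/F = 0.600: g = -0.0005, g' = -0.857 → V/F = 0.599
Converged at V/F = 0.599.
Compositions from xᵢ = zᵢ/(1+V/F(Kᵢ−1)), yᵢ = Kᵢxᵢ:
  n-hexane: x = 0.091, y = 0.343
  ethyl acetate: x = 0.069, y = 0.216
  MEK: x = 0.034, y = 0.091
  o-xylene: x = 0.559, y = 0.274
  n-decane: x = 0.247, y = 0.077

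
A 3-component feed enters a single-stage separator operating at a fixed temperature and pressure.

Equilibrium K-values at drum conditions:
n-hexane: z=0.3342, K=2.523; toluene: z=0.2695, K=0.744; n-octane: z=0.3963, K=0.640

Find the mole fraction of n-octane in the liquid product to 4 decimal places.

x_n-octane = 0.5073

Material balance + equilibrium reduce to Σ zᵢ(Kᵢ−1)/(1+ψ(Kᵢ−1)) = 0.
Feasibility: ΣzᵢKᵢ = 1.2973, Σzᵢ/Kᵢ = 1.1139 — both > 1, two phases present.
Newton iteration, ψ⁰ = 0.36:
  ψ = 0.3600: g = 0.08884, g' = -0.4126 → ψ = 0.5753
  ψ = 0.5753: g = 0.01044, g' = -0.3262 → ψ = 0.6073
  ψ = 0.6073: g = 0.00013, g' = -0.3181 → ψ = 0.6077
Converged at ψ = 0.6077.
Compositions from xᵢ = zᵢ/(1+ψ(Kᵢ−1)), yᵢ = Kᵢxᵢ:
  n-hexane: x = 0.1736, y = 0.4379
  toluene: x = 0.3192, y = 0.2375
  n-octane: x = 0.5073, y = 0.3247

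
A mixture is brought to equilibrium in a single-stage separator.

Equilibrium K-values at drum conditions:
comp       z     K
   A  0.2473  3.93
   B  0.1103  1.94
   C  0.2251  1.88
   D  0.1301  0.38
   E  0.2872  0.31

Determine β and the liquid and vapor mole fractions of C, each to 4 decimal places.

β = 0.5913, x_C = 0.1481, y_C = 0.2783

Let β = V/F and solve Σ zᵢ(Kᵢ−1)/(1+β(Kᵢ−1)) = 0.
g(0) = ΣzᵢKᵢ − 1 = 0.7475 and g(1) = 1 − Σzᵢ/Kᵢ = -0.5083, so a root lies in (0, 1).
Iterate (Newton) starting at β = 0.43:
  β = 0.4300: g = 0.14642, g' = -0.9263 → β = 0.5881
  β = 0.5881: g = 0.00297, g' = -0.9135 → β = 0.5913
Converged at β = 0.5913.
Compositions from xᵢ = zᵢ/(1+β(Kᵢ−1)), yᵢ = Kᵢxᵢ:
  A: x = 0.0905, y = 0.3557
  B: x = 0.0709, y = 0.1375
  C: x = 0.1481, y = 0.2783
  D: x = 0.2054, y = 0.0781
  E: x = 0.4851, y = 0.1504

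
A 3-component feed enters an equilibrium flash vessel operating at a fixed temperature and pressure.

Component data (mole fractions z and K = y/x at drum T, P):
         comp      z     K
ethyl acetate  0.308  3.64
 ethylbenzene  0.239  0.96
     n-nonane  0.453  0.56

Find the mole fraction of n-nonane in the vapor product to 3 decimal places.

y_n-nonane = 0.360

Newton–Raphson from ψ = 0.45:
  ψ = 0.450: g = 0.1134, g' = -0.585 → ψ = 0.644
  ψ = 0.644: g = 0.0133, g' = -0.466 → ψ = 0.672
  ψ = 0.672: g = 0.0001, g' = -0.456 → ψ = 0.673
Converged at ψ = 0.673.
Compositions from xᵢ = zᵢ/(1+ψ(Kᵢ−1)), yᵢ = Kᵢxᵢ:
  ethyl acetate: x = 0.111, y = 0.404
  ethylbenzene: x = 0.246, y = 0.236
  n-nonane: x = 0.643, y = 0.360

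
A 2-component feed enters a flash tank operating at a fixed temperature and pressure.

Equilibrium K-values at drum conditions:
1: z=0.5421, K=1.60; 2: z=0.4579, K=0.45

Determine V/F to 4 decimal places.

Rachford–Rice: g(V/F) = Σ zᵢ(Kᵢ−1)/(1+V/F(Kᵢ−1)) = 0.
Check two-phase: ΣzᵢKᵢ = 1.0734 > 1 and Σzᵢ/Kᵢ = 1.3564 > 1, so g(0) = 0.0734 > 0 and g(1) = -0.3564 < 0.
Newton iteration, V/F⁰ = 0.3:
  V/F = 0.3000: g = -0.02597, g' = -0.3388 → V/F = 0.2234
  V/F = 0.2234: g = -0.00030, g' = -0.3318 → V/F = 0.2225
Converged at V/F = 0.2225.

V/F = 0.2225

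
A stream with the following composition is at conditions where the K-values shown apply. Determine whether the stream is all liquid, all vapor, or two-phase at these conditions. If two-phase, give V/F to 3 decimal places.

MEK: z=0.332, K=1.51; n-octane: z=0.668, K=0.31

all liquid

ΣzᵢKᵢ = 0.708; Σzᵢ/Kᵢ = 2.375.
Since ΣzᵢKᵢ < 1 the mixture is below its bubble point — single liquid phase.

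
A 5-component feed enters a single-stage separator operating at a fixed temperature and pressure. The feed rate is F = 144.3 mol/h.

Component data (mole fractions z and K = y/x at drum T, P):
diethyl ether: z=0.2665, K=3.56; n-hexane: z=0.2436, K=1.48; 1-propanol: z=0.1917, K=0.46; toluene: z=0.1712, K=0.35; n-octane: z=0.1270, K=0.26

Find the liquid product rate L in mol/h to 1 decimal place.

L = 83.2 mol/h

Material balance + equilibrium reduce to Σ zᵢ(Kᵢ−1)/(1+ψ(Kᵢ−1)) = 0.
Check two-phase: ΣzᵢKᵢ = 1.4904 > 1 and Σzᵢ/Kᵢ = 1.6338 > 1, so g(0) = 0.4904 > 0 and g(1) = -0.6338 < 0.
Newton–Raphson from ψ = 0.5:
  ψ = 0.5000: g = -0.06231, g' = -0.8113 → ψ = 0.4232
  ψ = 0.4232: g = 0.00013, g' = -0.8201 → ψ = 0.4234
Converged at ψ = 0.4234.
Then V = ψ·F = 0.4234·144.3 = 61.1 mol/h and L = F − V = 83.2 mol/h.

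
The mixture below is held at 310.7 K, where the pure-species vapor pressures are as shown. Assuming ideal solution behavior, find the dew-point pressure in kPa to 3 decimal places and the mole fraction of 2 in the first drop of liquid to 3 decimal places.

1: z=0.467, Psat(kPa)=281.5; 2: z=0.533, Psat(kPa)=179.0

At the dew point ψ → 1, so Σzᵢ/Kᵢ = 1 with Kᵢ = Pᵢˢᵃᵗ/P ⇒ 1/P = Σzᵢ/Pᵢˢᵃᵗ.
1/P = 0.467/281.5 + 0.533/179.0 = 0.004637 ⇒ P = 215.674 kPa
xᵢ = zᵢP/Pᵢˢᵃᵗ ⇒ x_2 = 0.533·215.674/179.0 = 0.642

Pdew = 215.674 kPa, x_2 = 0.642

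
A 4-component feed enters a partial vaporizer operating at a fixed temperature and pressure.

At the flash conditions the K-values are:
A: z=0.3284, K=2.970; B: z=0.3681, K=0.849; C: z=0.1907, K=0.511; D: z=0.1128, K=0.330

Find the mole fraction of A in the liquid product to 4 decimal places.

Iterate (Newton) starting at ψ = 0.66:
  ψ = 0.6600: g = -0.05366, g' = -0.5134 → ψ = 0.5555
  ψ = 0.5555: g = -0.00017, g' = -0.5150 → ψ = 0.5552
Converged at ψ = 0.5552.
Compositions from xᵢ = zᵢ/(1+ψ(Kᵢ−1)), yᵢ = Kᵢxᵢ:
  A: x = 0.1569, y = 0.4659
  B: x = 0.4018, y = 0.3411
  C: x = 0.2618, y = 0.1338
  D: x = 0.1796, y = 0.0593

x_A = 0.1569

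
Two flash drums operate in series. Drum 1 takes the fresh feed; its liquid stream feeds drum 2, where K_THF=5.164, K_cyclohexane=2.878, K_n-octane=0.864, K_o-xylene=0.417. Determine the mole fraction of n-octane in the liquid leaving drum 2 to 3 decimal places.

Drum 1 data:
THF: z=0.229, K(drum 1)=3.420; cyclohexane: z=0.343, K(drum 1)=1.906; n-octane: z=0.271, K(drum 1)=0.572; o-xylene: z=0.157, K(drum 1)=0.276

Drum 1:
Material balance + equilibrium reduce to Σ zᵢ(Kᵢ−1)/(1+ψ₁(Kᵢ−1)) = 0.
Check two-phase: ΣzᵢKᵢ = 1.635 > 1 and Σzᵢ/Kᵢ = 1.290 > 1, so g(0) = 0.635 > 0 and g(1) = -0.290 < 0.
Iterate (Newton) starting at ψ₁ = 0.63:
  ψ₁ = 0.630: g = 0.0495, g' = -0.696 → ψ₁ = 0.701
  ψ₁ = 0.701: g = -0.0011, g' = -0.731 → ψ₁ = 0.700
Converged at ψ₁ = 0.700.
Drum-1 compositions:
  THF: x = 0.085, y = 0.291
  cyclohexane: x = 0.210, y = 0.400
  n-octane: x = 0.387, y = 0.221
  o-xylene: x = 0.318, y = 0.088
Drum-2 feed = drum-1 liquid: z₂ = (0.0850, 0.2099, 0.3869, 0.3182).
Drum 2:
Rachford–Rice: g(ψ₂) = Σ zᵢ(Kᵢ−1)/(1+ψ₂(Kᵢ−1)) = 0.
Feasibility: ΣzᵢKᵢ = 1.510, Σzᵢ/Kᵢ = 1.300 — both > 1, two phases present.
Iterate (Newton) starting at ψ₂ = 0.37:
  ψ₂ = 0.370: g = 0.0800, g' = -0.670 → ψ₂ = 0.489
  ψ₂ = 0.489: g = 0.0060, g' = -0.581 → ψ₂ = 0.500
Converged at ψ₂ = 0.500.
  THF: x = 0.028, y = 0.142
  cyclohexane: x = 0.108, y = 0.312
  n-octane: x = 0.415, y = 0.359
  o-xylene: x = 0.449, y = 0.187

x_n-octane (drum 2) = 0.415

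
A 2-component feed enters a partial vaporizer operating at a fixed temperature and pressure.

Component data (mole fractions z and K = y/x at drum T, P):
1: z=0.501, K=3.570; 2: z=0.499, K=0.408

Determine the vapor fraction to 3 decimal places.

Binary case is linear: z₁(K₁−1)(1+ψ(K₂−1)) + z₂(K₂−1)(1+ψ(K₁−1)) = 0
⇒ ψ = [z₁(K₁−1)+z₂(K₂−1)] / [−(K₁−1)(K₂−1)] = 0.9922/1.5214 = 0.652

ψ = 0.652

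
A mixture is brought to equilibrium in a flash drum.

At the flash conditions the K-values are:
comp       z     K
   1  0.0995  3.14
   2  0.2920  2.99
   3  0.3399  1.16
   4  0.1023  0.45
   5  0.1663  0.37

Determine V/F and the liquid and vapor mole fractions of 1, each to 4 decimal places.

V/F = 0.8626, x_1 = 0.0350, y_1 = 0.1098

Newton iteration, V/F⁰ = 0.5:
  V/F = 0.5000: g = 0.21393, g' = -0.6039 → V/F = 0.8543
  V/F = 0.8543: g = 0.00536, g' = -0.6419 → V/F = 0.8626
Converged at V/F = 0.8626.
Compositions from xᵢ = zᵢ/(1+V/F(Kᵢ−1)), yᵢ = Kᵢxᵢ:
  1: x = 0.0350, y = 0.1098
  2: x = 0.1075, y = 0.3214
  3: x = 0.2987, y = 0.3465
  4: x = 0.1946, y = 0.0876
  5: x = 0.3642, y = 0.1348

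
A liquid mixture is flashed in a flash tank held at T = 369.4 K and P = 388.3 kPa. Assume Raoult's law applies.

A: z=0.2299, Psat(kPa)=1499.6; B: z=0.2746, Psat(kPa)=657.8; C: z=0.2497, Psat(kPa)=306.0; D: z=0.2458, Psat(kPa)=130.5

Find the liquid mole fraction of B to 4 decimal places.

x_B = 0.1874

Raoult's law: Kᵢ = Pᵢˢᵃᵗ/P = Pᵢˢᵃᵗ/388.3.
  K_A = 1499.6/388.3 = 3.861962, K_B = 657.8/388.3 = 1.694051, K_C = 306.0/388.3 = 0.788050, K_D = 130.5/388.3 = 0.336080
Let ψ = V/F and solve Σ zᵢ(Kᵢ−1)/(1+ψ(Kᵢ−1)) = 0.
g(0) = ΣzᵢKᵢ − 1 = 0.6324 and g(1) = 1 − Σzᵢ/Kᵢ = -0.2699, so a root lies in (0, 1).
Newton–Raphson from ψ = 0.51:
  ψ = 0.5100: g = 0.10220, g' = -0.6452 → ψ = 0.6684
  ψ = 0.6684: g = 0.00103, g' = -0.6491 → ψ = 0.6700
Converged at ψ = 0.6700.
Compositions from xᵢ = zᵢ/(1+ψ(Kᵢ−1)), yᵢ = Kᵢxᵢ:
  A: x = 0.0788, y = 0.3043
  B: x = 0.1874, y = 0.3175
  C: x = 0.2910, y = 0.2293
  D: x = 0.4427, y = 0.1488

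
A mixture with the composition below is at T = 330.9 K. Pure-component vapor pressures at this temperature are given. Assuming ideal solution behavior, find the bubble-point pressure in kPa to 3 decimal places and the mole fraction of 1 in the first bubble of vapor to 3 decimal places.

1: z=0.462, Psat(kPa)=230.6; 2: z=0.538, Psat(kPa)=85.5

At the bubble point ψ → 0, so ΣzᵢKᵢ = 1 with Kᵢ = Pᵢˢᵃᵗ/P ⇒ P = ΣzᵢPᵢˢᵃᵗ.
P = 0.462·230.6 + 0.538·85.5 = 152.536 kPa
yᵢ = zᵢPᵢˢᵃᵗ/P ⇒ y_1 = 0.462·230.6/152.536 = 0.698

Pbub = 152.536 kPa, y_1 = 0.698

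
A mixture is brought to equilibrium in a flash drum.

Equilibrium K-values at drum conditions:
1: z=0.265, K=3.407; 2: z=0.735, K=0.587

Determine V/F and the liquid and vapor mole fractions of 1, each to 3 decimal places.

V/F = 0.336, x_1 = 0.146, y_1 = 0.499

Material balance + equilibrium reduce to Σ zᵢ(Kᵢ−1)/(1+V/F(Kᵢ−1)) = 0.
g(0) = ΣzᵢKᵢ − 1 = 0.334 and g(1) = 1 − Σzᵢ/Kᵢ = -0.330, so a root lies in (0, 1).
Binary case is linear: z₁(K₁−1)(1+V/F(K₂−1)) + z₂(K₂−1)(1+V/F(K₁−1)) = 0
⇒ V/F = [z₁(K₁−1)+z₂(K₂−1)] / [−(K₁−1)(K₂−1)] = 0.3343/0.9941 = 0.336
Compositions from xᵢ = zᵢ/(1+V/F(Kᵢ−1)), yᵢ = Kᵢxᵢ:
  1: x = 0.146, y = 0.499
  2: x = 0.854, y = 0.501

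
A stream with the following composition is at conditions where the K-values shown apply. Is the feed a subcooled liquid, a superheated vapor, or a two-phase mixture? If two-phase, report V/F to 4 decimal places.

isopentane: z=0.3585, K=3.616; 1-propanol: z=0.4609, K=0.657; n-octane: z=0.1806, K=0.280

two-phase, V/F = 0.5162

ΣzᵢKᵢ = 1.6497; Σzᵢ/Kᵢ = 1.4457.
Both exceed 1, so a two-phase solution exists.
Material balance + equilibrium reduce to Σ zᵢ(Kᵢ−1)/(1+ψ(Kᵢ−1)) = 0.
Newton–Raphson from ψ = 0.5:
  ψ = 0.5000: g = 0.01235, g' = -0.7681 → ψ = 0.5161
  ψ = 0.5161: g = 0.00006, g' = -0.7614 → ψ = 0.5162
Converged at ψ = 0.5162.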